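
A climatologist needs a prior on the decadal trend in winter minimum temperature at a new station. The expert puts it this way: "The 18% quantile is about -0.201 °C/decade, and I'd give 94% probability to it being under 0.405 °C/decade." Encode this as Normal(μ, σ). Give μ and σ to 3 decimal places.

μ = 0.024, σ = 0.245

The p-quantile of Normal(μ,σ) is μ + z_p·σ, with z_{0.18} = -0.9154 and z_{0.94} = 1.555.
Eliminate σ: μ = (z₂·x₁ − z₁·x₂)/(z₂ − z₁) = (1.555·-0.201 − (-0.9154)·0.405)/2.47 = 0.024.
Then σ = (x₂ − x₁)/(z₂ − z₁) = (0.405 − -0.201)/2.47 = 0.245.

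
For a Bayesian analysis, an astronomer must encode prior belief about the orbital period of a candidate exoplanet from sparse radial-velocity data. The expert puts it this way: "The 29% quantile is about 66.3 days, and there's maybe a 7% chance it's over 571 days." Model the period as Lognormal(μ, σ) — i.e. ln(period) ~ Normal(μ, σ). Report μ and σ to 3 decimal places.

If T ~ Lognormal(μ,σ) then ln T ~ Normal(μ,σ), so the p-quantile of ln T is μ + z_p·σ.
ln(66.3) = 4.194 and ln(571) = 6.347; z_{0.29} = -0.5534, z_{0.93} = 1.476.
σ = (6.347 − 4.194)/(1.476 − (-0.5534)) = 1.061.
μ = 4.194 − (-0.5534)·1.061 = 4.781.

μ ≈ 4.781, σ ≈ 1.061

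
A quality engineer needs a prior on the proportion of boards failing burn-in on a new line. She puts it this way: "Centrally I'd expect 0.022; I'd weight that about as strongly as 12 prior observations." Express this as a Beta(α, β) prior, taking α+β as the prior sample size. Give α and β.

α = 0.264, β = 11.736

Under the effective-sample-size interpretation, Beta(α, β) has prior mean α/(α+β) and prior sample size α+β.
So α+β = 12 and α/(α+β) = 0.022, giving α = 0.022·12 = 0.264 and β = 12 − 0.264 = 11.736.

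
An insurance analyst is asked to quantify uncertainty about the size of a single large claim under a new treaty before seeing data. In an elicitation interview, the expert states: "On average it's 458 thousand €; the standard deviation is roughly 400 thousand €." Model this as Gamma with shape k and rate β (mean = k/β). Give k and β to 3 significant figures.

k ≈ 1.31, β ≈ 0.00286

For Gamma(k, rate β): mean = k/β, variance = k/β², so CV = 1/√k.
CV = SD/mean = 400/458 = 0.8734, hence k = 1/CV² = 1.31.
Then β = k/mean = 1.31/458 = 0.00286.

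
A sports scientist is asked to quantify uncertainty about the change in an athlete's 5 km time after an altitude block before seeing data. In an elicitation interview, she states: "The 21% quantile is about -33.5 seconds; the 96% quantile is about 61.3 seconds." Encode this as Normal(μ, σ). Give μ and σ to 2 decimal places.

μ = -3.60, σ = 37.07

The p-quantile of Normal(μ,σ) is μ + z_p·σ, with z_{0.21} = -0.8064 and z_{0.96} = 1.751.
Eliminate σ: μ = (z₂·x₁ − z₁·x₂)/(z₂ − z₁) = (1.751·-33.5 − (-0.8064)·61.3)/2.557 = -3.60.
Then σ = (x₂ − x₁)/(z₂ − z₁) = (61.3 − -33.5)/2.557 = 37.07.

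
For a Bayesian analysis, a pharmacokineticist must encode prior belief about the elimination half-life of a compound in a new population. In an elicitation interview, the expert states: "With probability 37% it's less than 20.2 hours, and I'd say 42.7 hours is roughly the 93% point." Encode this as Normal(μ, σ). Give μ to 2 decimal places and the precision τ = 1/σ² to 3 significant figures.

μ = 24.33, τ = 0.00645

For Normal(μ,σ), the p-quantile is μ + z_p·σ. Here z_{0.37} = -0.3319, z_{0.93} = 1.476.
So 20.2 = μ − 0.3319σ and 42.7 = μ + 1.476σ.
Subtracting: σ = (42.7 − 20.2)/(1.476 − (-0.3319)) = 12.45.
Then μ = 20.2 − (-0.3319)·12.45 = 24.33.
Precision τ = 1/σ² = 1/12.45² = 0.00645.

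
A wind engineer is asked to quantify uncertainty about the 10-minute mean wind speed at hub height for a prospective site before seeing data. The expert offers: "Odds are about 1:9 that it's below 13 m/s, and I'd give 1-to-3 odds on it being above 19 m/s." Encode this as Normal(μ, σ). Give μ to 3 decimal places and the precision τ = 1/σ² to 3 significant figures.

μ = 16.931, τ = 0.106

For Normal(μ,σ), the p-quantile is μ + z_p·σ. Here z_{0.1} = -1.282, z_{0.75} = 0.6745.
So 13 = μ − 1.282σ and 19 = μ + 0.6745σ.
Subtracting: σ = (19 − 13)/(0.6745 − (-1.282)) = 3.067.
Then μ = 13 − (-1.282)·3.067 = 16.931.
Precision τ = 1/σ² = 1/3.067² = 0.106.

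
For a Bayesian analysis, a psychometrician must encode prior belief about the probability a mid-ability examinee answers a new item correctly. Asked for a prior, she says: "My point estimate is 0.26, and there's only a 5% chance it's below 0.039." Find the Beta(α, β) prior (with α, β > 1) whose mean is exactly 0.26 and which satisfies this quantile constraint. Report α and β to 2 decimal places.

α ≈ 1.52, β ≈ 4.32

With mean 0.26 fixed, write α = 0.26s, β = 0.74s where s = α+β.
Need P(θ < 0.039) = 0.05 under Beta(0.26s, 0.74s). Normal approximation: (q−m)/√(m(1−m)/s) ≈ z_{0.05} = -1.64, so s ≈ 0.26·0.74·(-1.64)²/(0.039−0.26)² = 10.7.
At s = 10.7: P(θ<0.039) ≈ 0.009. Adjusting to match 0.05 gives s ≈ 5.84.
So α = 0.26·5.84 ≈ 1.52, β = 0.74·5.84 ≈ 4.32.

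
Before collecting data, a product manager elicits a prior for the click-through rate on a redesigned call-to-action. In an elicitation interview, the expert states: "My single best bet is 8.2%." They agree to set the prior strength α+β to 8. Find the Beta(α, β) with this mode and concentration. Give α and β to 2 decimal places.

α = 1.49, β = 6.51

For α,β > 1 the Beta mode is (α−1)/(α+β−2). With α+β = 8, the mode is (α−1)/6.
Set (α−1)/6 = 0.082 → α = 1 + 0.082·6 = 1.49.
β = 8 − α = 6.51.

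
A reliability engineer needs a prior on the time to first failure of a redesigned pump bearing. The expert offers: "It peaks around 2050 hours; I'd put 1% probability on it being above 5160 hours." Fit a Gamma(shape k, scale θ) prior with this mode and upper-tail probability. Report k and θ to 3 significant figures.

Gamma(k,θ) with k>1 has mode (k−1)θ, so θ = 2050/(k−1).
Need P(X < 5160) = 0.99 with θ tied to k this way. Start at k = 2, θ = 2050: P(X<5160) ≈ 0.716.
Too low — raise k to concentrate. Iterating converges to k ≈ 6.5.
Then θ = 2050/(6.5−1) ≈ 373.

k ≈ 6.5, θ ≈ 373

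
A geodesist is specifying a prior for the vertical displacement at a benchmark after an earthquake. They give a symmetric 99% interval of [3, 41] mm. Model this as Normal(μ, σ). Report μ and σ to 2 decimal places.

μ = 22.00, σ = 7.38

A symmetric 99% interval runs μ ± z·σ with z = 2.576.
Half-width = 19, so σ = 19/2.576 = 7.38.
μ is the interval midpoint, 22.00.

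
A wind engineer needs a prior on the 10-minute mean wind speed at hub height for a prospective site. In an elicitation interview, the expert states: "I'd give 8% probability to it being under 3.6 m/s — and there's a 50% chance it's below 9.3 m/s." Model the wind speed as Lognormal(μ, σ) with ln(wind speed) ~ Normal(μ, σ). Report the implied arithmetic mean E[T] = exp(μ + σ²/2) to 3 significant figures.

If T ~ Lognormal(μ,σ) then ln T ~ Normal(μ,σ), so the p-quantile of ln T is μ + z_p·σ.
ln(3.6) = 1.281 and ln(9.3) = 2.23; z_{0.08} = -1.405, z_{0.5} = 0.
σ = (2.23 − 1.281)/(0 − (-1.405)) = 0.675.
μ = 1.281 − (-1.405)·0.675 = 2.230.
E[T] = exp(μ + σ²/2) = exp(2.230 + 0.2281) = 11.7 m/s.

E[T] ≈ 11.7 m/s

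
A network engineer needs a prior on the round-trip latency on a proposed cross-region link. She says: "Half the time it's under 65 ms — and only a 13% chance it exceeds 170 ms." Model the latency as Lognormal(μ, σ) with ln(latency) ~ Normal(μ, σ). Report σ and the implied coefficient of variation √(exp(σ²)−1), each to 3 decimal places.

σ ≈ 0.854, CV ≈ 1.035

If T ~ Lognormal(μ,σ) then ln T ~ Normal(μ,σ), so the p-quantile of ln T is μ + z_p·σ.
ln(65) = 4.174 and ln(170) = 5.136; z_{0.5} = 0, z_{0.87} = 1.126.
σ = (5.136 − 4.174)/(1.126 − (0)) = 0.854.
μ = 4.174 − (0)·0.854 = 4.174.
CV = √(exp(σ²)−1) = √(exp(0.7285)−1) = 1.035.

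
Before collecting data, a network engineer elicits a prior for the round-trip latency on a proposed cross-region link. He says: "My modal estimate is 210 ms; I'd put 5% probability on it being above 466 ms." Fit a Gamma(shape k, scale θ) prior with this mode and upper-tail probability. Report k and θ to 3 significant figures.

k ≈ 5.33, θ ≈ 48.5

Gamma(k,θ) with k>1 has mode (k−1)θ, so θ = 210/(k−1).
Need P(X < 466) = 0.95 with θ tied to k this way. Start at k = 2, θ = 210: P(X<466) ≈ 0.650.
Too low — raise k to concentrate. Iterating converges to k ≈ 5.33.
Then θ = 210/(5.33−1) ≈ 48.5.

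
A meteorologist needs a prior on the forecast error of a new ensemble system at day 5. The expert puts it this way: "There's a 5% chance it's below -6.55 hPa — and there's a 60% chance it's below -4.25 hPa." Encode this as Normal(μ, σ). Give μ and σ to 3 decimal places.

The p-quantile of Normal(μ,σ) is μ + z_p·σ, with z_{0.05} = -1.645 and z_{0.6} = 0.2533.
Eliminate σ: μ = (z₂·x₁ − z₁·x₂)/(z₂ − z₁) = (0.2533·-6.55 − (-1.645)·-4.25)/1.898 = -4.557.
Then σ = (x₂ − x₁)/(z₂ − z₁) = (-4.25 − -6.55)/1.898 = 1.212.

μ = -4.557, σ = 1.212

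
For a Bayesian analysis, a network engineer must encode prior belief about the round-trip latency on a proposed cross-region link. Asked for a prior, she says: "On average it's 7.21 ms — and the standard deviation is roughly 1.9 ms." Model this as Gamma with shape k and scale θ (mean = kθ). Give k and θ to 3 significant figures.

For Gamma(k, scale θ): mean = kθ, variance = kθ², so CV = 1/√k.
CV = SD/mean = 1.9/7.21 = 0.2635, hence k = 1/CV² = 14.4.
Then θ = mean/k = 7.21/14.4 = 0.501.

k ≈ 14.4, θ ≈ 0.501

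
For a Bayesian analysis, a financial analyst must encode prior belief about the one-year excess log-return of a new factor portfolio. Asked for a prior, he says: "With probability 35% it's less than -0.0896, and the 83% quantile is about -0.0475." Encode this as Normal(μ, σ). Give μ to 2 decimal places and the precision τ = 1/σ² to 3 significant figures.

μ = -0.08, τ = 1010

For Normal(μ,σ), the p-quantile is μ + z_p·σ. Here z_{0.35} = -0.3853, z_{0.83} = 0.9542.
So -0.0896 = μ − 0.3853σ and -0.0475 = μ + 0.9542σ.
Subtracting: σ = (-0.0475 − -0.0896)/(0.9542 − (-0.3853)) = 0.03.
Then μ = -0.0896 − (-0.3853)·0.03 = -0.08.
Precision τ = 1/σ² = 1/0.03143² = 1010.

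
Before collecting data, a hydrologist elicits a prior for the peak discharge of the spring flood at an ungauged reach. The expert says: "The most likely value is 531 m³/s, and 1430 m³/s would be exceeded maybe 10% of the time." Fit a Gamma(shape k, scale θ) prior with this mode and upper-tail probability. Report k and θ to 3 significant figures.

k ≈ 2.95, θ ≈ 272

Gamma(k,θ) with k>1 has mode (k−1)θ, so θ = 531/(k−1).
Need P(X < 1430) = 0.9 with θ tied to k this way. Start at k = 2, θ = 531: P(X<1430) ≈ 0.750.
Too low — raise k to concentrate. Iterating converges to k ≈ 2.95.
Then θ = 531/(2.95−1) ≈ 272.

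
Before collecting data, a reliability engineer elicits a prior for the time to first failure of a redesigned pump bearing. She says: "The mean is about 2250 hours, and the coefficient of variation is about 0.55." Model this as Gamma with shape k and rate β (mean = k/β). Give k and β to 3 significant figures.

For Gamma(k, rate β): mean = k/β, variance = k/β², so CV = 1/√k.
CV = 0.55, hence k = 1/CV² = 3.31.
Then β = k/mean = 3.31/2250 = 0.00147.

k ≈ 3.31, β ≈ 0.00147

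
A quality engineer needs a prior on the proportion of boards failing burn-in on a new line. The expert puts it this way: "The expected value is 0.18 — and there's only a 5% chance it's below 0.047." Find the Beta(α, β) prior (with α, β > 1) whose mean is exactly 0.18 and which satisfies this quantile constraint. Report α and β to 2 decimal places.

With mean 0.18 fixed, write α = 0.18s, β = 0.82s where s = α+β.
Need P(θ < 0.047) = 0.05 under Beta(0.18s, 0.82s). Normal approximation: (q−m)/√(m(1−m)/s) ≈ z_{0.05} = -1.64, so s ≈ 0.18·0.82·(-1.64)²/(0.047−0.18)² = 22.6.
At s = 22.6: P(θ<0.047) ≈ 0.015. Adjusting to match 0.05 gives s ≈ 14.15.
So α = 0.18·14.15 ≈ 2.55, β = 0.82·14.15 ≈ 11.60.

α ≈ 2.55, β ≈ 11.60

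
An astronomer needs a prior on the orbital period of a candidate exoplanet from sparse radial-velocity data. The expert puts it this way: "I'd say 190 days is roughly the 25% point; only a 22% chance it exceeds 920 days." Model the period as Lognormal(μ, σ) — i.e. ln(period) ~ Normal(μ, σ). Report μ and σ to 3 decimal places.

If T ~ Lognormal(μ,σ) then ln T ~ Normal(μ,σ), so the p-quantile of ln T is μ + z_p·σ.
ln(190) = 5.247 and ln(920) = 6.824; z_{0.25} = -0.6745, z_{0.78} = 0.7722.
σ = (6.824 − 5.247)/(0.7722 − (-0.6745)) = 1.090.
μ = 5.247 − (-0.6745)·1.090 = 5.982.

μ ≈ 5.982, σ ≈ 1.090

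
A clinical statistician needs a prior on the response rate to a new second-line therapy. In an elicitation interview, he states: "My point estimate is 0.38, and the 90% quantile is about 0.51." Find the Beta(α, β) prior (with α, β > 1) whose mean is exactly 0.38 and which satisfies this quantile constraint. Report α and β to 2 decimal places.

With mean 0.38 fixed, write α = 0.38s, β = 0.62s where s = α+β.
Need P(θ < 0.51) = 0.9 under Beta(0.38s, 0.62s). Normal approximation: (q−m)/√(m(1−m)/s) ≈ z_{0.9} = 1.28, so s ≈ 0.38·0.62·(1.28)²/(0.51−0.38)² = 22.9.
At s = 22.9: P(θ<0.51) ≈ 0.898. Adjusting to match 0.9 gives s ≈ 23.33.
So α = 0.38·23.33 ≈ 8.86, β = 0.62·23.33 ≈ 14.46.

α ≈ 8.86, β ≈ 14.46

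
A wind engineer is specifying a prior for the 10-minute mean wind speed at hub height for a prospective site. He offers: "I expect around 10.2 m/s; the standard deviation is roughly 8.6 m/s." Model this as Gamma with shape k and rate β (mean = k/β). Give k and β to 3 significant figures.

k ≈ 1.41, β ≈ 0.138

For Gamma(k, rate β): mean = k/β, variance = k/β², so CV = 1/√k.
CV = SD/mean = 8.6/10.2 = 0.8431, hence k = 1/CV² = 1.41.
Then β = k/mean = 1.41/10.2 = 0.138.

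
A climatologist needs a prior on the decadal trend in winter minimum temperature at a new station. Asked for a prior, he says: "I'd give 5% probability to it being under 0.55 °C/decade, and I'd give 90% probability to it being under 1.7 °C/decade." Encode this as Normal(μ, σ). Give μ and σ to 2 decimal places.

For Normal(μ,σ), the p-quantile is μ + z_p·σ. Here z_{0.05} = -1.645, z_{0.9} = 1.282.
So 0.55 = μ − 1.645σ and 1.7 = μ + 1.282σ.
Subtracting: σ = (1.7 − 0.55)/(1.282 − (-1.645)) = 0.39.
Then μ = 0.55 − (-1.645)·0.39 = 1.20.

μ = 1.20, σ = 0.39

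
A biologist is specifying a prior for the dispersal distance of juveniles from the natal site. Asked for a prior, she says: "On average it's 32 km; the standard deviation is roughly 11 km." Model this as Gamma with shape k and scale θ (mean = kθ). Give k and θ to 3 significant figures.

For Gamma(k, scale θ): mean = kθ, variance = kθ², so CV = 1/√k.
CV = SD/mean = 11/32 = 0.3438, hence k = 1/CV² = 8.46.
Then θ = mean/k = 32/8.46 = 3.78.

k ≈ 8.46, θ ≈ 3.78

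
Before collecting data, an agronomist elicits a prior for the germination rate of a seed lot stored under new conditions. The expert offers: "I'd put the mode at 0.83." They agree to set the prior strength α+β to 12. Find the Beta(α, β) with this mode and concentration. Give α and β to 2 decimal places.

α = 9.30, β = 2.70

For α,β > 1 the Beta mode is (α−1)/(α+β−2). With α+β = 12, the mode is (α−1)/10.
Set (α−1)/10 = 0.83 → α = 1 + 0.83·10 = 9.30.
β = 12 − α = 2.70.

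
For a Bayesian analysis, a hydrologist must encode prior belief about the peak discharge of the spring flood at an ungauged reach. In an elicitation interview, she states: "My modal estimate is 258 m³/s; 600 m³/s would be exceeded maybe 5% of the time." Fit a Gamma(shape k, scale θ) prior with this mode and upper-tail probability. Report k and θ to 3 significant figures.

Gamma(k,θ) with k>1 has mode (k−1)θ, so θ = 258/(k−1).
Need P(X < 600) = 0.95 with θ tied to k this way. Start at k = 2, θ = 258: P(X<600) ≈ 0.675.
Too low — raise k to concentrate. Iterating converges to k ≈ 4.84.
Then θ = 258/(4.84−1) ≈ 67.1.

k ≈ 4.84, θ ≈ 67.1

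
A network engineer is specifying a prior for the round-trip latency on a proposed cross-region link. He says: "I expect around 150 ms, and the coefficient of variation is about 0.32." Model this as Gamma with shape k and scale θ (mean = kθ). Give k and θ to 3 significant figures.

k ≈ 9.77, θ ≈ 15.4

For Gamma(k, scale θ): mean = kθ, variance = kθ², so CV = 1/√k.
CV = 0.32, hence k = 1/CV² = 9.77.
Then θ = mean/k = 150/9.77 = 15.4.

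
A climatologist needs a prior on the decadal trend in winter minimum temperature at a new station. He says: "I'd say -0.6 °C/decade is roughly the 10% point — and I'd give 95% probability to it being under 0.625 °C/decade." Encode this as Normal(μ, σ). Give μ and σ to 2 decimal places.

μ = -0.06, σ = 0.42

For Normal(μ,σ), the p-quantile is μ + z_p·σ. Here z_{0.1} = -1.282, z_{0.95} = 1.645.
So -0.6 = μ − 1.282σ and 0.625 = μ + 1.645σ.
Subtracting: σ = (0.625 − -0.6)/(1.645 − (-1.282)) = 0.42.
Then μ = -0.6 − (-1.282)·0.42 = -0.06.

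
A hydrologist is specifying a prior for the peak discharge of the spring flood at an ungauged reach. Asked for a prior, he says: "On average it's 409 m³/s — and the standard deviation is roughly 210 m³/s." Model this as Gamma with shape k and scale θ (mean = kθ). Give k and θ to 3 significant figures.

For Gamma(k, scale θ): mean = kθ, variance = kθ², so CV = 1/√k.
CV = SD/mean = 210/409 = 0.5134, hence k = 1/CV² = 3.79.
Then θ = mean/k = 409/3.79 = 108.

k ≈ 3.79, θ ≈ 108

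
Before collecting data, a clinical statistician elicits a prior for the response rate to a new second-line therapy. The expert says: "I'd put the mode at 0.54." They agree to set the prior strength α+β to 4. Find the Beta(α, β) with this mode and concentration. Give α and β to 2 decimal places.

α = 2.08, β = 1.92

For α,β > 1 the Beta mode is (α−1)/(α+β−2). With α+β = 4, the mode is (α−1)/2.
Set (α−1)/2 = 0.54 → α = 1 + 0.54·2 = 2.08.
β = 4 − α = 1.92.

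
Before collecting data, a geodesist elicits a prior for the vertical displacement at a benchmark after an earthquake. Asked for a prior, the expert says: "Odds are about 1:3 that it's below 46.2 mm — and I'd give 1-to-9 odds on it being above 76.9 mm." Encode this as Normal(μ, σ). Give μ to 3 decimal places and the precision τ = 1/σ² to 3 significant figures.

μ = 56.786, τ = 0.00406

For Normal(μ,σ), the p-quantile is μ + z_p·σ. Here z_{0.25} = -0.6745, z_{0.9} = 1.282.
So 46.2 = μ − 0.6745σ and 76.9 = μ + 1.282σ.
Subtracting: σ = (76.9 − 46.2)/(1.282 − (-0.6745)) = 15.695.
Then μ = 46.2 − (-0.6745)·15.695 = 56.786.
Precision τ = 1/σ² = 1/15.69² = 0.00406.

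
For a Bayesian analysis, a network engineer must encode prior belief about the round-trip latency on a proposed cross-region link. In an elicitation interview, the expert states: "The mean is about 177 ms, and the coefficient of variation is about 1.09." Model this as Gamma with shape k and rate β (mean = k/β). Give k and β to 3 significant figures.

For Gamma(k, rate β): mean = k/β, variance = k/β², so CV = 1/√k.
CV = 1.09, hence k = 1/CV² = 0.842.
Then β = k/mean = 0.842/177 = 0.00476.

k ≈ 0.842, β ≈ 0.00476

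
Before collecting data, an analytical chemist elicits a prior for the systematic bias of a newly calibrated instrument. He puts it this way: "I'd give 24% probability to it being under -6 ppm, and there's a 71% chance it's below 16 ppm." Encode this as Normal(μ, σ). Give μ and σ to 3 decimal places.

The p-quantile of Normal(μ,σ) is μ + z_p·σ, with z_{0.24} = -0.7063 and z_{0.71} = 0.5534.
Eliminate σ: μ = (z₂·x₁ − z₁·x₂)/(z₂ − z₁) = (0.5534·-6 − (-0.7063)·16)/1.26 = 6.335.
Then σ = (x₂ − x₁)/(z₂ − z₁) = (16 − -6)/1.26 = 17.465.

μ = 6.335, σ = 17.465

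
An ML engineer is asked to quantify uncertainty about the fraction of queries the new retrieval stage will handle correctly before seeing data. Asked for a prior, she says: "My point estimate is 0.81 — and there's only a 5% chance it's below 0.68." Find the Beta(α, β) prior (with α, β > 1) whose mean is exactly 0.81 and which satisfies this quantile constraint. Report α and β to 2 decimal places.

α ≈ 23.20, β ≈ 5.44

With mean 0.81 fixed, write α = 0.81s, β = 0.19s where s = α+β.
Need P(θ < 0.68) = 0.05 under Beta(0.81s, 0.19s). Normal approximation: (q−m)/√(m(1−m)/s) ≈ z_{0.05} = -1.64, so s ≈ 0.81·0.19·(-1.64)²/(0.68−0.81)² = 24.6.
At s = 24.6: P(θ<0.68) ≈ 0.062. Adjusting to match 0.05 gives s ≈ 28.65.
So α = 0.81·28.65 ≈ 23.20, β = 0.19·28.65 ≈ 5.44.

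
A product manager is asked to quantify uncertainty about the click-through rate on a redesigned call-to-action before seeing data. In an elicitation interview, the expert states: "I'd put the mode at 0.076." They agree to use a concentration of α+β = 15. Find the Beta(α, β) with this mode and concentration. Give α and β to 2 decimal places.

For α,β > 1 the Beta mode is (α−1)/(α+β−2). With α+β = 15, the mode is (α−1)/13.
Set (α−1)/13 = 0.076 → α = 1 + 0.076·13 = 1.99.
β = 15 − α = 13.01.

α = 1.99, β = 13.01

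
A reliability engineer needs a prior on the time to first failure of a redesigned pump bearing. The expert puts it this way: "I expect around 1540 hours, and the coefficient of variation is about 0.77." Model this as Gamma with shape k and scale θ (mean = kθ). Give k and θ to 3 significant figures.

k ≈ 1.69, θ ≈ 913

For Gamma(k, scale θ): mean = kθ, variance = kθ², so CV = 1/√k.
CV = 0.77, hence k = 1/CV² = 1.69.
Then θ = mean/k = 1540/1.69 = 913.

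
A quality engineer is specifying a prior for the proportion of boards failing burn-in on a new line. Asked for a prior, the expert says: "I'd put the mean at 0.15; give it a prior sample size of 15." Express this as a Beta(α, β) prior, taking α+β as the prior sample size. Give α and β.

α = 2.25, β = 12.75

Under the effective-sample-size interpretation, Beta(α, β) has prior mean α/(α+β) and prior sample size α+β.
So α+β = 15 and α/(α+β) = 0.15, giving α = 0.15·15 = 2.25 and β = 15 − 2.25 = 12.75.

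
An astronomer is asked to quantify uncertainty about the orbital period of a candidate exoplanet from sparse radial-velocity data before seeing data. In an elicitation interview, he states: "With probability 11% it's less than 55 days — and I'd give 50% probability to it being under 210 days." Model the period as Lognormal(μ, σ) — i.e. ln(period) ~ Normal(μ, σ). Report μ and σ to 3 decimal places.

If T ~ Lognormal(μ,σ) then ln T ~ Normal(μ,σ), so the p-quantile of ln T is μ + z_p·σ.
ln(55) = 4.007 and ln(210) = 5.347; z_{0.11} = -1.227, z_{0.5} = 0.
σ = (5.347 − 4.007)/(0 − (-1.227)) = 1.092.
μ = 4.007 − (-1.227)·1.092 = 5.347.

μ ≈ 5.347, σ ≈ 1.092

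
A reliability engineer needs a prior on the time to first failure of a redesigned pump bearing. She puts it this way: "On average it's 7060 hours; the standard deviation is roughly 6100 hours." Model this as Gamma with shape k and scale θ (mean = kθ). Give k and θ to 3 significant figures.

For Gamma(k, scale θ): mean = kθ, variance = kθ², so CV = 1/√k.
CV = SD/mean = 6100/7060 = 0.864, hence k = 1/CV² = 1.34.
Then θ = mean/k = 7060/1.34 = 5270.

k ≈ 1.34, θ ≈ 5270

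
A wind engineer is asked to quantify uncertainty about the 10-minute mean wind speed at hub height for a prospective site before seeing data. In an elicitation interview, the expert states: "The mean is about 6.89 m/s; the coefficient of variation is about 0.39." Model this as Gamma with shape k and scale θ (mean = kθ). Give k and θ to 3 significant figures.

k ≈ 6.57, θ ≈ 1.05

For Gamma(k, scale θ): mean = kθ, variance = kθ², so CV = 1/√k.
CV = 0.39, hence k = 1/CV² = 6.57.
Then θ = mean/k = 6.89/6.57 = 1.05.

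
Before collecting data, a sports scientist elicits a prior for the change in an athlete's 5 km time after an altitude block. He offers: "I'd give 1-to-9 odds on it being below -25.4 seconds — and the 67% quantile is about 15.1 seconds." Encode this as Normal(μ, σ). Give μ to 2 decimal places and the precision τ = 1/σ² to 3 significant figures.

The p-quantile of Normal(μ,σ) is μ + z_p·σ, with z_{0.1} = -1.282 and z_{0.67} = 0.4399.
Eliminate σ: μ = (z₂·x₁ − z₁·x₂)/(z₂ − z₁) = (0.4399·-25.4 − (-1.282)·15.1)/1.721 = 4.75.
Then σ = (x₂ − x₁)/(z₂ − z₁) = (15.1 − -25.4)/1.721 = 23.53.
Precision τ = 1/σ² = 1/23.53² = 0.00181.

μ = 4.75, τ = 0.00181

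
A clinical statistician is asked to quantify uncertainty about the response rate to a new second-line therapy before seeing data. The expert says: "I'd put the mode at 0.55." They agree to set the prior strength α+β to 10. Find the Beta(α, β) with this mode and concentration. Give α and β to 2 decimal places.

For α,β > 1 the Beta mode is (α−1)/(α+β−2). With α+β = 10, the mode is (α−1)/8.
Set (α−1)/8 = 0.55 → α = 1 + 0.55·8 = 5.40.
β = 10 − α = 4.60.

α = 5.40, β = 4.60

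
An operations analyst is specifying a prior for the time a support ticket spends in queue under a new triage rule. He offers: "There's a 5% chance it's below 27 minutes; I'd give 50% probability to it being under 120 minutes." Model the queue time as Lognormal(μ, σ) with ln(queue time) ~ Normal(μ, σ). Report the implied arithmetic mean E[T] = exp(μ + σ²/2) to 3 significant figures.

If T ~ Lognormal(μ,σ) then ln T ~ Normal(μ,σ), so the p-quantile of ln T is μ + z_p·σ.
ln(27) = 3.296 and ln(120) = 4.787; z_{0.05} = -1.645, z_{0.5} = 0.
σ = (4.787 − 3.296)/(0 − (-1.645)) = 0.907.
μ = 3.296 − (-1.645)·0.907 = 4.787.
E[T] = exp(μ + σ²/2) = exp(4.787 + 0.4112) = 181 minutes.

E[T] ≈ 181 minutes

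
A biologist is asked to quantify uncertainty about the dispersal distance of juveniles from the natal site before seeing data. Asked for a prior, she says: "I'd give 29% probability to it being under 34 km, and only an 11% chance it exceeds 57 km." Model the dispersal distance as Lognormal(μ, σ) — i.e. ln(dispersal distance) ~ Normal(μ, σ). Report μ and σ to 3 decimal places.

If T ~ Lognormal(μ,σ) then ln T ~ Normal(μ,σ), so the p-quantile of ln T is μ + z_p·σ.
ln(34) = 3.526 and ln(57) = 4.043; z_{0.29} = -0.5534, z_{0.89} = 1.227.
σ = (4.043 − 3.526)/(1.227 − (-0.5534)) = 0.290.
μ = 3.526 − (-0.5534)·0.290 = 3.687.

μ ≈ 3.687, σ ≈ 0.290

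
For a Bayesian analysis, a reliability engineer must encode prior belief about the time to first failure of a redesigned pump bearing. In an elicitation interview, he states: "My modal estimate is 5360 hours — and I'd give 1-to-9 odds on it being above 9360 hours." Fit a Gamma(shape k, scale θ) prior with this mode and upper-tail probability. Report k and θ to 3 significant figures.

k ≈ 7.11, θ ≈ 877

Gamma(k,θ) with k>1 has mode (k−1)θ, so θ = 5360/(k−1).
Need P(X < 9360) = 0.9 with θ tied to k this way. Start at k = 2, θ = 5360: P(X<9360) ≈ 0.521.
Too low — raise k to concentrate. Iterating converges to k ≈ 7.11.
Then θ = 5360/(7.11−1) ≈ 877.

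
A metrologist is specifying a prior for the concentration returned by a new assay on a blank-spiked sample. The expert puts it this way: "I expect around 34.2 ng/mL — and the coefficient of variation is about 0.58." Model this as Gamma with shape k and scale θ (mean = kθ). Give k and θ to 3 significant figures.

k ≈ 2.97, θ ≈ 11.5

For Gamma(k, scale θ): mean = kθ, variance = kθ², so CV = 1/√k.
CV = 0.58, hence k = 1/CV² = 2.97.
Then θ = mean/k = 34.2/2.97 = 11.5.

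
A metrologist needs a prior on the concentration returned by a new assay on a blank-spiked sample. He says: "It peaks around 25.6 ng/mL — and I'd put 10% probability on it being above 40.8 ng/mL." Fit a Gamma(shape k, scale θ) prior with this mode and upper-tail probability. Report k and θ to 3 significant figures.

Gamma(k,θ) with k>1 has mode (k−1)θ, so θ = 25.6/(k−1).
Need P(X < 40.8) = 0.9 with θ tied to k this way. Start at k = 2, θ = 25.6: P(X<40.8) ≈ 0.473.
Too low — raise k to concentrate. Iterating converges to k ≈ 9.64.
Then θ = 25.6/(9.64−1) ≈ 2.96.

k ≈ 9.64, θ ≈ 2.96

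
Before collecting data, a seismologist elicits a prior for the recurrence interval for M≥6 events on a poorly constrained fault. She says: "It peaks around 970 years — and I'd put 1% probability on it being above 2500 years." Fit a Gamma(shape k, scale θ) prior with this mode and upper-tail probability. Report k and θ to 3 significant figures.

Gamma(k,θ) with k>1 has mode (k−1)θ, so θ = 970/(k−1).
Need P(X < 2500) = 0.99 with θ tied to k this way. Start at k = 2, θ = 970: P(X<2500) ≈ 0.728.
Too low — raise k to concentrate. Iterating converges to k ≈ 6.2.
Then θ = 970/(6.2−1) ≈ 186.

k ≈ 6.2, θ ≈ 186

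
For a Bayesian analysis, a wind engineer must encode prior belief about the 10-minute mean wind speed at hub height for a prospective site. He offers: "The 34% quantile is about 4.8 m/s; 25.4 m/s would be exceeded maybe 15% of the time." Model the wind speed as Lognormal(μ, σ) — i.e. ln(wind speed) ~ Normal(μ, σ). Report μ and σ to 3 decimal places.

If T ~ Lognormal(μ,σ) then ln T ~ Normal(μ,σ), so the p-quantile of ln T is μ + z_p·σ.
ln(4.8) = 1.569 and ln(25.4) = 3.235; z_{0.34} = -0.4125, z_{0.85} = 1.036.
σ = (3.235 − 1.569)/(1.036 − (-0.4125)) = 1.150.
μ = 1.569 − (-0.4125)·1.150 = 2.043.

μ ≈ 2.043, σ ≈ 1.150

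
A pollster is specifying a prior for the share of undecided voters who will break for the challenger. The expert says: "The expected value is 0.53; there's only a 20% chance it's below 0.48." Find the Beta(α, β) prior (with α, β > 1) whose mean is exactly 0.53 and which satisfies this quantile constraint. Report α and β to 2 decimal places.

With mean 0.53 fixed, write α = 0.53s, β = 0.47s where s = α+β.
Need P(θ < 0.48) = 0.2 under Beta(0.53s, 0.47s). Normal approximation: (q−m)/√(m(1−m)/s) ≈ z_{0.2} = -0.842, so s ≈ 0.53·0.47·(-0.842)²/(0.48−0.53)² = 70.6.
At s = 70.6: P(θ<0.48) ≈ 0.200. Adjusting to match 0.2 gives s ≈ 70.49.
So α = 0.53·70.49 ≈ 37.36, β = 0.47·70.49 ≈ 33.13.

α ≈ 37.36, β ≈ 33.13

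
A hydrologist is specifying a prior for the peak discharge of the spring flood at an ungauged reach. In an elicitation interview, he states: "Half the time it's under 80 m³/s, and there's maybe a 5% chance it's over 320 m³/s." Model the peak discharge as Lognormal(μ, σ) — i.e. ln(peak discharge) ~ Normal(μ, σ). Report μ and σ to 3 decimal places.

If T ~ Lognormal(μ,σ) then ln T ~ Normal(μ,σ), so the p-quantile of ln T is μ + z_p·σ.
ln(80) = 4.382 and ln(320) = 5.768; z_{0.5} = 0, z_{0.95} = 1.645.
σ = (5.768 − 4.382)/(1.645 − (0)) = 0.843.
μ = 4.382 − (0)·0.843 = 4.382.

μ ≈ 4.382, σ ≈ 0.843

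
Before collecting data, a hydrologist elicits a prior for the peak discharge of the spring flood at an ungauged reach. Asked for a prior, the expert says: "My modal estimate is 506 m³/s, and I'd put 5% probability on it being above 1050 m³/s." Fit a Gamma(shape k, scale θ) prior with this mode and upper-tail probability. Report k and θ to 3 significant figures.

k ≈ 6.19, θ ≈ 97.5

Gamma(k,θ) with k>1 has mode (k−1)θ, so θ = 506/(k−1).
Need P(X < 1050) = 0.95 with θ tied to k this way. Start at k = 2, θ = 506: P(X<1050) ≈ 0.614.
Too low — raise k to concentrate. Iterating converges to k ≈ 6.19.
Then θ = 506/(6.19−1) ≈ 97.5.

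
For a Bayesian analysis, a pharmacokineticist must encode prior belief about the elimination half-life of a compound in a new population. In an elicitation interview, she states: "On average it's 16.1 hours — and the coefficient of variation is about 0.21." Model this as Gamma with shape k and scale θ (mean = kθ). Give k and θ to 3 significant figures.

k ≈ 22.7, θ ≈ 0.71

For Gamma(k, scale θ): mean = kθ, variance = kθ², so CV = 1/√k.
CV = 0.21, hence k = 1/CV² = 22.7.
Then θ = mean/k = 16.1/22.7 = 0.71.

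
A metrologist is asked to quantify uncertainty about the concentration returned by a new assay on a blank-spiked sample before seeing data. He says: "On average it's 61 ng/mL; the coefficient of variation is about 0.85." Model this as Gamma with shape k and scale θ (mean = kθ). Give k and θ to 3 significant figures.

For Gamma(k, scale θ): mean = kθ, variance = kθ², so CV = 1/√k.
CV = 0.85, hence k = 1/CV² = 1.38.
Then θ = mean/k = 61/1.38 = 44.1.

k ≈ 1.38, θ ≈ 44.1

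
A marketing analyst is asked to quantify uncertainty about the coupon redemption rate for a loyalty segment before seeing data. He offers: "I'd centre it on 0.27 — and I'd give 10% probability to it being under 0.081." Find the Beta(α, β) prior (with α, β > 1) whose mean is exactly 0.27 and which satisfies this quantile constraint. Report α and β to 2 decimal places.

α ≈ 1.85, β ≈ 5.01

With mean 0.27 fixed, write α = 0.27s, β = 0.73s where s = α+β.
Need P(θ < 0.081) = 0.1 under Beta(0.27s, 0.73s). Normal approximation: (q−m)/√(m(1−m)/s) ≈ z_{0.1} = -1.28, so s ≈ 0.27·0.73·(-1.28)²/(0.081−0.27)² = 9.1.
At s = 9.1: P(θ<0.081) ≈ 0.064. Adjusting to match 0.1 gives s ≈ 6.87.
So α = 0.27·6.87 ≈ 1.85, β = 0.73·6.87 ≈ 5.01.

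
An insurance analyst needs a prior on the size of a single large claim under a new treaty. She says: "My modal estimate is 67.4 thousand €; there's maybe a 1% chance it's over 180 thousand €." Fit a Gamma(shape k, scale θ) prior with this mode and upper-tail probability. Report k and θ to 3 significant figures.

k ≈ 5.79, θ ≈ 14.1

Gamma(k,θ) with k>1 has mode (k−1)θ, so θ = 67.4/(k−1).
Need P(X < 180) = 0.99 with θ tied to k this way. Start at k = 2, θ = 67.4: P(X<180) ≈ 0.746.
Too low — raise k to concentrate. Iterating converges to k ≈ 5.79.
Then θ = 67.4/(5.79−1) ≈ 14.1.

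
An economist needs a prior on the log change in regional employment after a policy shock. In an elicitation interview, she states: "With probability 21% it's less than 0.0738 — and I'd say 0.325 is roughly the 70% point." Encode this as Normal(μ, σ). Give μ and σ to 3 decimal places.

The p-quantile of Normal(μ,σ) is μ + z_p·σ, with z_{0.21} = -0.8064 and z_{0.7} = 0.5244.
Eliminate σ: μ = (z₂·x₁ − z₁·x₂)/(z₂ − z₁) = (0.5244·0.0738 − (-0.8064)·0.325)/1.331 = 0.226.
Then σ = (x₂ − x₁)/(z₂ − z₁) = (0.325 − 0.0738)/1.331 = 0.189.

μ = 0.226, σ = 0.189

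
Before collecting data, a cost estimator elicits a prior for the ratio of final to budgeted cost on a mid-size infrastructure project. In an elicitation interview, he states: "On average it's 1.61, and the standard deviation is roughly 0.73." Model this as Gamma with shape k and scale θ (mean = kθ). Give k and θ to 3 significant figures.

k ≈ 4.86, θ ≈ 0.331

For Gamma(k, scale θ): mean = kθ, variance = kθ², so CV = 1/√k.
CV = SD/mean = 0.73/1.61 = 0.4534, hence k = 1/CV² = 4.86.
Then θ = mean/k = 1.61/4.86 = 0.331.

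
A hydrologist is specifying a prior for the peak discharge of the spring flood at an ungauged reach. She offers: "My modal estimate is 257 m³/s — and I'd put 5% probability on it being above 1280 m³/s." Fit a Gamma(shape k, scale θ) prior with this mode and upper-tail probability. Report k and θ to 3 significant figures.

Gamma(k,θ) with k>1 has mode (k−1)θ, so θ = 257/(k−1).
Need P(X < 1280) = 0.95 with θ tied to k this way. Start at k = 2, θ = 257: P(X<1280) ≈ 0.959.
Too high — lower k to spread out. Iterating converges to k ≈ 1.93.
Then θ = 257/(1.93−1) ≈ 277.

k ≈ 1.93, θ ≈ 277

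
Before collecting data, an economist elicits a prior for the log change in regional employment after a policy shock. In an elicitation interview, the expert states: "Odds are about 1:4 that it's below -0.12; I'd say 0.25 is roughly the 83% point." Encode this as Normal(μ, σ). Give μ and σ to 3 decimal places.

μ = 0.053, σ = 0.206

For Normal(μ,σ), the p-quantile is μ + z_p·σ. Here z_{0.2} = -0.8416, z_{0.83} = 0.9542.
So -0.12 = μ − 0.8416σ and 0.25 = μ + 0.9542σ.
Subtracting: σ = (0.25 − -0.12)/(0.9542 − (-0.8416)) = 0.206.
Then μ = -0.12 − (-0.8416)·0.206 = 0.053.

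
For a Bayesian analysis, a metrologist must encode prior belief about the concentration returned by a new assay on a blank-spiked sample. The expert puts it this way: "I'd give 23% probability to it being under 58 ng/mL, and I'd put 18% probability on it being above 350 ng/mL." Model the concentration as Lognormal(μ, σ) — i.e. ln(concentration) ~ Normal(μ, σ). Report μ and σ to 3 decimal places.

μ ≈ 4.863, σ ≈ 1.087

If T ~ Lognormal(μ,σ) then ln T ~ Normal(μ,σ), so the p-quantile of ln T is μ + z_p·σ.
ln(58) = 4.06 and ln(350) = 5.858; z_{0.23} = -0.7388, z_{0.82} = 0.9154.
σ = (5.858 − 4.06)/(0.9154 − (-0.7388)) = 1.087.
μ = 4.06 − (-0.7388)·1.087 = 4.863.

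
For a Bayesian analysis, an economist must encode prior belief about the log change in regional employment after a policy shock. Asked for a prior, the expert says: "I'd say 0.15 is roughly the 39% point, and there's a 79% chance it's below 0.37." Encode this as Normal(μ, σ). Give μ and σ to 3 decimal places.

μ = 0.207, σ = 0.203

For Normal(μ,σ), the p-quantile is μ + z_p·σ. Here z_{0.39} = -0.2793, z_{0.79} = 0.8064.
So 0.15 = μ − 0.2793σ and 0.37 = μ + 0.8064σ.
Subtracting: σ = (0.37 − 0.15)/(0.8064 − (-0.2793)) = 0.203.
Then μ = 0.15 − (-0.2793)·0.203 = 0.207.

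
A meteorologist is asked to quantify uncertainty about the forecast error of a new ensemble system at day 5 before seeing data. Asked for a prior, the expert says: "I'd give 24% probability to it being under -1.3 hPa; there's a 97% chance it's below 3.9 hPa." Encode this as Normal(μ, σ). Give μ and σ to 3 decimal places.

μ = 0.120, σ = 2.010

For Normal(μ,σ), the p-quantile is μ + z_p·σ. Here z_{0.24} = -0.7063, z_{0.97} = 1.881.
So -1.3 = μ − 0.7063σ and 3.9 = μ + 1.881σ.
Subtracting: σ = (3.9 − -1.3)/(1.881 − (-0.7063)) = 2.010.
Then μ = -1.3 − (-0.7063)·2.010 = 0.120.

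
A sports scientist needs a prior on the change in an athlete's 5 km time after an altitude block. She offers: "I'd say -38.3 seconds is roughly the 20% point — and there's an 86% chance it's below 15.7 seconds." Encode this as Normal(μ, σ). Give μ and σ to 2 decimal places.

μ = -14.65, σ = 28.10

For Normal(μ,σ), the p-quantile is μ + z_p·σ. Here z_{0.2} = -0.8416, z_{0.86} = 1.08.
So -38.3 = μ − 0.8416σ and 15.7 = μ + 1.08σ.
Subtracting: σ = (15.7 − -38.3)/(1.08 − (-0.8416)) = 28.10.
Then μ = -38.3 − (-0.8416)·28.10 = -14.65.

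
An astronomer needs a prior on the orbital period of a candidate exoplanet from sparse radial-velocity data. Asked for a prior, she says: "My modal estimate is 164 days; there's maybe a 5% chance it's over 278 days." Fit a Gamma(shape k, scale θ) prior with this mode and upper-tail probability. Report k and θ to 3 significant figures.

k ≈ 11, θ ≈ 16.4

Gamma(k,θ) with k>1 has mode (k−1)θ, so θ = 164/(k−1).
Need P(X < 278) = 0.95 with θ tied to k this way. Start at k = 2, θ = 164: P(X<278) ≈ 0.505.
Too low — raise k to concentrate. Iterating converges to k ≈ 11.
Then θ = 164/(11−1) ≈ 16.4.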